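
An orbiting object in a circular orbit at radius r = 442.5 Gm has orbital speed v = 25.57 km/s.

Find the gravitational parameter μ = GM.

Convert to SI: r = 442.5 Gm = 4.425e+11 m; v = 25.57 km/s = 25570 m/s.
For a circular orbit v² = GM/r, so GM = v² · r.
GM = (25570)² · 4.425e+11 m³/s² ≈ 2.893e+20 m³/s² = 2.893 × 10^20 m³/s².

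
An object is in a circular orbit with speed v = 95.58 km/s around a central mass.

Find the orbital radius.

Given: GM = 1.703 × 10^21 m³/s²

Convert to SI: v = 95.58 km/s = 95580 m/s.
For a circular orbit, v² = GM / r, so r = GM / v².
r = 1.703e+21 / (95580)² m ≈ 1.864e+11 m = 186.4 Gm.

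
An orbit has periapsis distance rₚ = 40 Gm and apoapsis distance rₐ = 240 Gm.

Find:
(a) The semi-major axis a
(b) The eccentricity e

Convert to SI: rₚ = 40 Gm = 4e+10 m; rₐ = 240 Gm = 2.4e+11 m.
(a) a = (rₚ + rₐ) / 2 = (4e+10 + 2.4e+11) / 2 ≈ 1.4e+11 m = 140 Gm.
(b) e = (rₐ − rₚ) / (rₐ + rₚ) = (2.4e+11 − 4e+10) / (2.4e+11 + 4e+10) ≈ 0.7143.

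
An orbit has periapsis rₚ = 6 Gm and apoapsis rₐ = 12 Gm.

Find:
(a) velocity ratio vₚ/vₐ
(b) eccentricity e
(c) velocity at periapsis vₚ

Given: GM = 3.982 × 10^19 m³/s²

Convert to SI: rₚ = 6 Gm = 6e+09 m; rₐ = 12 Gm = 1.2e+10 m.
(a) Conservation of angular momentum (rₚvₚ = rₐvₐ) gives vₚ/vₐ = rₐ/rₚ = 1.2e+10/6e+09 ≈ 2
(b) e = (rₐ − rₚ)/(rₐ + rₚ) = (1.2e+10 − 6e+09)/(1.2e+10 + 6e+09) ≈ 0.3333
(c) With a = (rₚ + rₐ)/2 = 9e+09 m, vₚ = √(GM (2/rₚ − 1/a)) = √(3.982e+19 · (2/6e+09 − 1/9e+09)) m/s ≈ 9.407e+04 m/s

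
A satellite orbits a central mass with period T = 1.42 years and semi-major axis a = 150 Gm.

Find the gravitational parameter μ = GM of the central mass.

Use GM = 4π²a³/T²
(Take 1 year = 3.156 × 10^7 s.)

Convert to SI: T = 1.42 years = 4.48152e+07 s; a = 150 Gm = 1.5e+11 m.
GM = 4π² · a³ / T².
GM = 4π² · (1.5e+11)³ / (4.48152e+07)² m³/s² ≈ 6.634e+19 m³/s² = 6.634 × 10^19 m³/s².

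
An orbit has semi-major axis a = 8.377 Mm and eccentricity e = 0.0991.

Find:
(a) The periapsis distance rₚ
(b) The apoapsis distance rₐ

Convert to SI: a = 8.377 Mm = 8.377e+06 m.
(a) rₚ = a(1 − e) = 8.377e+06 · (1 − 0.0991) = 8.377e+06 · 0.9009 ≈ 7.547e+06 m = 7.547 Mm.
(b) rₐ = a(1 + e) = 8.377e+06 · (1 + 0.0991) = 8.377e+06 · 1.0991 ≈ 9.207e+06 m = 9.207 Mm.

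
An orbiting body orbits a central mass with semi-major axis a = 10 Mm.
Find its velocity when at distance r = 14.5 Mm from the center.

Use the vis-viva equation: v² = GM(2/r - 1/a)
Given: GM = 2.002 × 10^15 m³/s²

Convert to SI: a = 10 Mm = 1e+07 m; r = 14.5 Mm = 1.45e+07 m.
Vis-viva: v = √(GM · (2/r − 1/a)).
2/r − 1/a = 2/1.45e+07 − 1/1e+07 = 3.7931e-08 m⁻¹.
v = √(2.002e+15 · 3.7931e-08) m/s ≈ 8714 m/s = 8.714 km/s.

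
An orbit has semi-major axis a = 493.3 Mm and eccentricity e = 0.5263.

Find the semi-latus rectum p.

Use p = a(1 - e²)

Convert to SI: a = 493.3 Mm = 4.933e+08 m.
p = a (1 − e²).
p = 4.933e+08 · (1 − (0.5263)²) = 4.933e+08 · 0.723008 ≈ 3.567e+08 m = 356.7 Mm.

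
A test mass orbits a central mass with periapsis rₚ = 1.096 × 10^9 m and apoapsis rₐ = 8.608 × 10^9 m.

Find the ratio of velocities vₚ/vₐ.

Conservation of angular momentum gives rₚvₚ = rₐvₐ, so vₚ/vₐ = rₐ/rₚ.
vₚ/vₐ = 8.608e+09 / 1.096e+09 ≈ 7.854.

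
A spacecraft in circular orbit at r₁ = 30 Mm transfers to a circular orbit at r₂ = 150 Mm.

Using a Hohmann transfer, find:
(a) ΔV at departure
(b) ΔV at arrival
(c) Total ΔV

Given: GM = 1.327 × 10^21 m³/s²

Convert to SI: r₁ = 30 Mm = 3e+07 m; r₂ = 150 Mm = 1.5e+08 m.
Transfer semi-major axis: a_t = (r₁ + r₂)/2 = (3e+07 + 1.5e+08)/2 = 9e+07 m.
Circular speeds: v₁ = √(GM/r₁) = 6.65081e+06 m/s, v₂ = √(GM/r₂) = 2.97433e+06 m/s.
Transfer speeds (vis-viva v² = GM(2/r − 1/a_t)): v₁ᵗ = 8.58616e+06 m/s, v₂ᵗ = 1.71723e+06 m/s.
(a) ΔV₁ = |v₁ᵗ − v₁| ≈ 1.935e+06 m/s = 1935 km/s.
(b) ΔV₂ = |v₂ − v₂ᵗ| ≈ 1.257e+06 m/s = 1257 km/s.
(c) ΔV_total = ΔV₁ + ΔV₂ ≈ 3.192e+06 m/s = 3192 km/s.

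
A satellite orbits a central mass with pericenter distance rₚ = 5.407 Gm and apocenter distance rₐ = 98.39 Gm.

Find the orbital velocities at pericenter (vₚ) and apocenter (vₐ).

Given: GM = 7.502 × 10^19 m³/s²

Convert to SI: rₚ = 5.407 Gm = 5.407e+09 m; rₐ = 98.39 Gm = 9.839e+10 m.
Use the vis-viva equation v² = GM(2/r − 1/a) with a = (rₚ + rₐ)/2 = (5.407e+09 + 9.839e+10)/2 = 5.18985e+10 m.
vₚ = √(GM · (2/rₚ − 1/a)) = √(7.502e+19 · (2/5.407e+09 − 1/5.18985e+10)) m/s ≈ 1.622e+05 m/s = 162.2 km/s.
vₐ = √(GM · (2/rₐ − 1/a)) = √(7.502e+19 · (2/9.839e+10 − 1/5.18985e+10)) m/s ≈ 8913 m/s = 8.913 km/s.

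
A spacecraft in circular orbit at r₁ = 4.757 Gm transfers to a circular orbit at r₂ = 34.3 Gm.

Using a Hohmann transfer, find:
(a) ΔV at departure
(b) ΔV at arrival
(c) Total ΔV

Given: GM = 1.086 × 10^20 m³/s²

Convert to SI: r₁ = 4.757 Gm = 4.757e+09 m; r₂ = 34.3 Gm = 3.43e+10 m.
Transfer semi-major axis: a_t = (r₁ + r₂)/2 = (4.757e+09 + 3.43e+10)/2 = 1.95285e+10 m.
Circular speeds: v₁ = √(GM/r₁) = 151094 m/s, v₂ = √(GM/r₂) = 56268.8 m/s.
Transfer speeds (vis-viva v² = GM(2/r − 1/a_t)): v₁ᵗ = 200245 m/s, v₂ᵗ = 27771.5 m/s.
(a) ΔV₁ = |v₁ᵗ − v₁| ≈ 4.915e+04 m/s = 49.15 km/s.
(b) ΔV₂ = |v₂ − v₂ᵗ| ≈ 2.85e+04 m/s = 28.5 km/s.
(c) ΔV_total = ΔV₁ + ΔV₂ ≈ 7.765e+04 m/s = 77.65 km/s.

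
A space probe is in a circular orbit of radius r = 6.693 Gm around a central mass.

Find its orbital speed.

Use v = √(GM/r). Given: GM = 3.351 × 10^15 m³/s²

Convert to SI: r = 6.693 Gm = 6.693e+09 m.
For a circular orbit, gravity supplies the centripetal force, so v = √(GM / r).
v = √(3.351e+15 / 6.693e+09) m/s ≈ 707.6 m/s = 707.6 m/s.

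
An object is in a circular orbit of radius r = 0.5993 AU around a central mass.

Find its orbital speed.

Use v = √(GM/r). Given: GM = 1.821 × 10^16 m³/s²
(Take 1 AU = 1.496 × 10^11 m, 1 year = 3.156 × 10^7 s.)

Convert to SI: r = 0.5993 AU = 8.96553e+10 m.
For a circular orbit, gravity supplies the centripetal force, so v = √(GM / r).
v = √(1.821e+16 / 8.96553e+10) m/s ≈ 450.7 m/s = 0.09508 AU/year.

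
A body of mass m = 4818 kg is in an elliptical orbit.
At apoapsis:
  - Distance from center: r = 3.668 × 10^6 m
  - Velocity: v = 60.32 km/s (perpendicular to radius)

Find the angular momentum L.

Convert to SI: v = 60.32 km/s = 60320 m/s.
Since v is perpendicular to r, L = m · v · r.
L = 4818 · 60320 · 3.668e+06 kg·m²/s ≈ 1.066e+15 kg·m²/s.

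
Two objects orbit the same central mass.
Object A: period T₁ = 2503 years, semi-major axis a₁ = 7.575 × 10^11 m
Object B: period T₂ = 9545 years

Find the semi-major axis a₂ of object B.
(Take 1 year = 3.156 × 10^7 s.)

Convert to SI: T₁ = 2503 years = 7.89947e+10 s; T₂ = 9545 years = 3.0124e+11 s.
Kepler's third law: (T₁/T₂)² = (a₁/a₂)³ ⇒ a₂ = a₁ · (T₂/T₁)^(2/3).
T₂/T₁ = 3.0124e+11 / 7.89947e+10 = 3.81342.
a₂ = 7.575e+11 · (3.81342)^(2/3) m ≈ 1.849e+12 m = 1.849 × 10^12 m.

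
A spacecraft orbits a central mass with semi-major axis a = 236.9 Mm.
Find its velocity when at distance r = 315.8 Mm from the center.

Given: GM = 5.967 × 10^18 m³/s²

Convert to SI: a = 236.9 Mm = 2.369e+08 m; r = 315.8 Mm = 3.158e+08 m.
Vis-viva: v = √(GM · (2/r − 1/a)).
2/r − 1/a = 2/3.158e+08 − 1/2.369e+08 = 2.11193e-09 m⁻¹.
v = √(5.967e+18 · 2.11193e-09) m/s ≈ 1.123e+05 m/s = 112.3 km/s.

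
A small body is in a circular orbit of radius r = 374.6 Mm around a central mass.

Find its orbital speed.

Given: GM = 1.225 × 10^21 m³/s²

Convert to SI: r = 374.6 Mm = 3.746e+08 m.
For a circular orbit, gravity supplies the centripetal force, so v = √(GM / r).
v = √(1.225e+21 / 3.746e+08) m/s ≈ 1.808e+06 m/s = 1808 km/s.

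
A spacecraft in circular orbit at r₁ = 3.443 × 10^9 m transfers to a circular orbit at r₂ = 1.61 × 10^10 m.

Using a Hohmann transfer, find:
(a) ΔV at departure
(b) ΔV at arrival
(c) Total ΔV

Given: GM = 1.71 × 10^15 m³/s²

Transfer semi-major axis: a_t = (r₁ + r₂)/2 = (3.443e+09 + 1.61e+10)/2 = 9.7715e+09 m.
Circular speeds: v₁ = √(GM/r₁) = 704.741 m/s, v₂ = √(GM/r₂) = 325.901 m/s.
Transfer speeds (vis-viva v² = GM(2/r − 1/a_t)): v₁ᵗ = 904.611 m/s, v₂ᵗ = 193.452 m/s.
(a) ΔV₁ = |v₁ᵗ − v₁| ≈ 199.9 m/s = 199.9 m/s.
(b) ΔV₂ = |v₂ − v₂ᵗ| ≈ 132.4 m/s = 132.4 m/s.
(c) ΔV_total = ΔV₁ + ΔV₂ ≈ 332.3 m/s = 332.3 m/s.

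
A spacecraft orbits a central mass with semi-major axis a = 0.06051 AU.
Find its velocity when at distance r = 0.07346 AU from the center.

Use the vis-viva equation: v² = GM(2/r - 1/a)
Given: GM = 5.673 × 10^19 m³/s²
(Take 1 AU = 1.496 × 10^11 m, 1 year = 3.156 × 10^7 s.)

Convert to SI: a = 0.06051 AU = 9.0523e+09 m; r = 0.07346 AU = 1.09896e+10 m.
Vis-viva: v = √(GM · (2/r − 1/a)).
2/r − 1/a = 2/1.09896e+10 − 1/9.0523e+09 = 7.15208e-11 m⁻¹.
v = √(5.673e+19 · 7.15208e-11) m/s ≈ 6.37e+04 m/s = 13.44 AU/year.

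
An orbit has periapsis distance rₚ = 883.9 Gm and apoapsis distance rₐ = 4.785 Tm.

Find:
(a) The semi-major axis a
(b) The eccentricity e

Convert to SI: rₚ = 883.9 Gm = 8.839e+11 m; rₐ = 4.785 Tm = 4.785e+12 m.
(a) a = (rₚ + rₐ) / 2 = (8.839e+11 + 4.785e+12) / 2 ≈ 2.834e+12 m = 2.834 Tm.
(b) e = (rₐ − rₚ) / (rₐ + rₚ) = (4.785e+12 − 8.839e+11) / (4.785e+12 + 8.839e+11) ≈ 0.6882.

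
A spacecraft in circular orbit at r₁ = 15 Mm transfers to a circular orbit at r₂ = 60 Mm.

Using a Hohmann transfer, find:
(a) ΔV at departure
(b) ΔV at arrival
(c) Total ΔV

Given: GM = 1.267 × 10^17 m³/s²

Convert to SI: r₁ = 15 Mm = 1.5e+07 m; r₂ = 60 Mm = 6e+07 m.
Transfer semi-major axis: a_t = (r₁ + r₂)/2 = (1.5e+07 + 6e+07)/2 = 3.75e+07 m.
Circular speeds: v₁ = √(GM/r₁) = 91905.7 m/s, v₂ = √(GM/r₂) = 45952.9 m/s.
Transfer speeds (vis-viva v² = GM(2/r − 1/a_t)): v₁ᵗ = 116253 m/s, v₂ᵗ = 29063.1 m/s.
(a) ΔV₁ = |v₁ᵗ − v₁| ≈ 2.435e+04 m/s = 24.35 km/s.
(b) ΔV₂ = |v₂ − v₂ᵗ| ≈ 1.689e+04 m/s = 16.89 km/s.
(c) ΔV_total = ΔV₁ + ΔV₂ ≈ 4.124e+04 m/s = 41.24 km/s.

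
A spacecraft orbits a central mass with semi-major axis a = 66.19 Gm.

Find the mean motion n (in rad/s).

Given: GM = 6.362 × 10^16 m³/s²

Convert to SI: a = 66.19 Gm = 6.619e+10 m.
n = √(GM / a³).
n = √(6.362e+16 / (6.619e+10)³) rad/s ≈ 1.481e-08 rad/s.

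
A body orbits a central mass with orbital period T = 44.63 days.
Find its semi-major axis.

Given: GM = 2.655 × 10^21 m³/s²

Convert to SI: T = 44.63 days = 3.85603e+06 s.
Invert Kepler's third law: a = (GM · T² / (4π²))^(1/3).
Substituting T = 3.85603e+06 s and GM = 2.655e+21 m³/s²:
a = (2.655e+21 · (3.85603e+06)² / (4π²))^(1/3) m
a ≈ 1e+11 m = 100 Gm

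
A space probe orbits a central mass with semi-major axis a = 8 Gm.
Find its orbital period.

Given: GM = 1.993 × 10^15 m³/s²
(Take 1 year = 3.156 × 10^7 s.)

Convert to SI: a = 8 Gm = 8e+09 m.
Kepler's third law: T = 2π √(a³ / GM).
Substituting a = 8e+09 m and GM = 1.993e+15 m³/s²:
T = 2π √((8e+09)³ / 1.993e+15) s
T ≈ 1.007e+08 s = 3.191 years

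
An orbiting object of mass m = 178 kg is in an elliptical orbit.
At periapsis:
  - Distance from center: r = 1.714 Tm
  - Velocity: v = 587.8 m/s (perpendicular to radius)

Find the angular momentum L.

Convert to SI: r = 1.714 Tm = 1.714e+12 m.
Since v is perpendicular to r, L = m · v · r.
L = 178 · 587.8 · 1.714e+12 kg·m²/s ≈ 1.793e+17 kg·m²/s.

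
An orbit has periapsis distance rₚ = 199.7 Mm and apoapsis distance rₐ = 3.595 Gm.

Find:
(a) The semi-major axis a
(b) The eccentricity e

Convert to SI: rₚ = 199.7 Mm = 1.997e+08 m; rₐ = 3.595 Gm = 3.595e+09 m.
(a) a = (rₚ + rₐ) / 2 = (1.997e+08 + 3.595e+09) / 2 ≈ 1.897e+09 m = 1.897 Gm.
(b) e = (rₐ − rₚ) / (rₐ + rₚ) = (3.595e+09 − 1.997e+08) / (3.595e+09 + 1.997e+08) ≈ 0.8947.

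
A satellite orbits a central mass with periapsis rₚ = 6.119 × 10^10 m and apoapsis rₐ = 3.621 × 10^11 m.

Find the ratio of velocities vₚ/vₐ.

Conservation of angular momentum gives rₚvₚ = rₐvₐ, so vₚ/vₐ = rₐ/rₚ.
vₚ/vₐ = 3.621e+11 / 6.119e+10 ≈ 5.918.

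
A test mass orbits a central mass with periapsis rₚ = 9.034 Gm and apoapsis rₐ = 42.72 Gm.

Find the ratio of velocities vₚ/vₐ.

Convert to SI: rₚ = 9.034 Gm = 9.034e+09 m; rₐ = 42.72 Gm = 4.272e+10 m.
Conservation of angular momentum gives rₚvₚ = rₐvₐ, so vₚ/vₐ = rₐ/rₚ.
vₚ/vₐ = 4.272e+10 / 9.034e+09 ≈ 4.729.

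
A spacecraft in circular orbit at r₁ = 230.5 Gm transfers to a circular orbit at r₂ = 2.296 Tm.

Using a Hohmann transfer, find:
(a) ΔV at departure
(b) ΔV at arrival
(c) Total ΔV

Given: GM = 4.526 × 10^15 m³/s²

Convert to SI: r₁ = 230.5 Gm = 2.305e+11 m; r₂ = 2.296 Tm = 2.296e+12 m.
Transfer semi-major axis: a_t = (r₁ + r₂)/2 = (2.305e+11 + 2.296e+12)/2 = 1.26325e+12 m.
Circular speeds: v₁ = √(GM/r₁) = 140.127 m/s, v₂ = √(GM/r₂) = 44.3988 m/s.
Transfer speeds (vis-viva v² = GM(2/r − 1/a_t)): v₁ᵗ = 188.914 m/s, v₂ᵗ = 18.9654 m/s.
(a) ΔV₁ = |v₁ᵗ − v₁| ≈ 48.79 m/s = 48.79 m/s.
(b) ΔV₂ = |v₂ − v₂ᵗ| ≈ 25.43 m/s = 25.43 m/s.
(c) ΔV_total = ΔV₁ + ΔV₂ ≈ 74.22 m/s = 74.22 m/s.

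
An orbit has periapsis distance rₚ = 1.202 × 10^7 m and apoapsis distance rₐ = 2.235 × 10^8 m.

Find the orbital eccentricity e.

e = (rₐ − rₚ) / (rₐ + rₚ).
e = (2.235e+08 − 1.202e+07) / (2.235e+08 + 1.202e+07) = 2.1148e+08 / 2.3552e+08 ≈ 0.8979.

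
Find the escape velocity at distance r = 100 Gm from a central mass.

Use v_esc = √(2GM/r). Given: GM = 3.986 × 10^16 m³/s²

Convert to SI: r = 100 Gm = 1e+11 m.
Escape velocity comes from setting total energy to zero: ½v² − GM/r = 0 ⇒ v_esc = √(2GM / r).
v_esc = √(2 · 3.986e+16 / 1e+11) m/s ≈ 892.9 m/s = 892.9 m/s.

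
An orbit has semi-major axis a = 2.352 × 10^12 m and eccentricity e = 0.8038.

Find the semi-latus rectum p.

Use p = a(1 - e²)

p = a (1 − e²).
p = 2.352e+12 · (1 − (0.8038)²) = 2.352e+12 · 0.353906 ≈ 8.324e+11 m = 8.324 × 10^11 m.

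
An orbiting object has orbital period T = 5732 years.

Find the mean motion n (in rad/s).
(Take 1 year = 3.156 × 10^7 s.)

Convert to SI: T = 5732 years = 1.80902e+11 s.
n = 2π / T.
n = 2π / 1.80902e+11 s ≈ 3.473e-11 rad/s.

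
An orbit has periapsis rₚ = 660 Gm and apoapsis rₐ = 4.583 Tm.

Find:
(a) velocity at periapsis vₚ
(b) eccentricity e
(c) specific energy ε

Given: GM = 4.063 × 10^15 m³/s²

Convert to SI: rₚ = 660 Gm = 6.6e+11 m; rₐ = 4.583 Tm = 4.583e+12 m.
(a) With a = (rₚ + rₐ)/2 = 2.6215e+12 m, vₚ = √(GM (2/rₚ − 1/a)) = √(4.063e+15 · (2/6.6e+11 − 1/2.6215e+12)) m/s ≈ 103.7 m/s
(b) e = (rₐ − rₚ)/(rₐ + rₚ) = (4.583e+12 − 6.6e+11)/(4.583e+12 + 6.6e+11) ≈ 0.7482
(c) With a = (rₚ + rₐ)/2 = 2.6215e+12 m, ε = −GM/(2a) = −4.063e+15/(2 · 2.6215e+12) J/kg ≈ -774.9 J/kg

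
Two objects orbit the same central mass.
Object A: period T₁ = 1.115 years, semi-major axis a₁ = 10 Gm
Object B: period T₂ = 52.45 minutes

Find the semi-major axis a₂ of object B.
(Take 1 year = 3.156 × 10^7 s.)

Convert to SI: T₁ = 1.115 years = 3.51894e+07 s; a₁ = 10 Gm = 1e+10 m; T₂ = 52.45 minutes = 3147 s.
Kepler's third law: (T₁/T₂)² = (a₁/a₂)³ ⇒ a₂ = a₁ · (T₂/T₁)^(2/3).
T₂/T₁ = 3147 / 3.51894e+07 = 8.94303e-05.
a₂ = 1e+10 · (8.94303e-05)^(2/3) m ≈ 2e+07 m = 20 Mm.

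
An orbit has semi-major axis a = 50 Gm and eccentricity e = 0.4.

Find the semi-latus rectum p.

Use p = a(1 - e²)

Convert to SI: a = 50 Gm = 5e+10 m.
p = a (1 − e²).
p = 5e+10 · (1 − (0.4)²) = 5e+10 · 0.84 ≈ 4.2e+10 m = 42 Gm.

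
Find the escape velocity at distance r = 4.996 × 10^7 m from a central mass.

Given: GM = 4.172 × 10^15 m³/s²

Escape velocity comes from setting total energy to zero: ½v² − GM/r = 0 ⇒ v_esc = √(2GM / r).
v_esc = √(2 · 4.172e+15 / 4.996e+07) m/s ≈ 1.292e+04 m/s = 12.92 km/s.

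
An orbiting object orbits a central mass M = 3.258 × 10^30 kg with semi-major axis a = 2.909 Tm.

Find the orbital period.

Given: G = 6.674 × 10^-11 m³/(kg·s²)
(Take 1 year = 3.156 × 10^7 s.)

Convert to SI: a = 2.909 Tm = 2.909e+12 m.
GM = G · M = 6.674e-11 · 3.258e+30 = 2.17439e+20 m³/s².
Kepler's third law: T = 2π √(a³ / GM).
Substituting a = 2.909e+12 m and GM = 2.17439e+20 m³/s²:
T = 2π √((2.909e+12)³ / 2.17439e+20) s
T ≈ 2.114e+09 s = 66.99 years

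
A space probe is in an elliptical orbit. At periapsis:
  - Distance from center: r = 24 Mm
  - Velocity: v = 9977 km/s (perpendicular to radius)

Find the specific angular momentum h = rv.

Convert to SI: r = 24 Mm = 2.4e+07 m; v = 9977 km/s = 9.977e+06 m/s.
With v perpendicular to r, h = r · v.
h = 2.4e+07 · 9.977e+06 m²/s ≈ 2.394e+14 m²/s.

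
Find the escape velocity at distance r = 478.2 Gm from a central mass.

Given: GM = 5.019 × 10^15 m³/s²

Convert to SI: r = 478.2 Gm = 4.782e+11 m.
Escape velocity comes from setting total energy to zero: ½v² − GM/r = 0 ⇒ v_esc = √(2GM / r).
v_esc = √(2 · 5.019e+15 / 4.782e+11) m/s ≈ 144.9 m/s = 144.9 m/s.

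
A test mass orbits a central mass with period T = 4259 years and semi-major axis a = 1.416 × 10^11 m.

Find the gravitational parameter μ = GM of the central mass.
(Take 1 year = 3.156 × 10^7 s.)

Convert to SI: T = 4259 years = 1.34414e+11 s.
GM = 4π² · a³ / T².
GM = 4π² · (1.416e+11)³ / (1.34414e+11)² m³/s² ≈ 6.204e+12 m³/s² = 6.204 × 10^12 m³/s².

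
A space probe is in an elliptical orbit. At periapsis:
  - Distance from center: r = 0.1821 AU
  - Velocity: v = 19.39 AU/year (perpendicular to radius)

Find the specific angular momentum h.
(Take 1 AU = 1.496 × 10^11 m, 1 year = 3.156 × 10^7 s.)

Convert to SI: r = 0.1821 AU = 2.72422e+10 m; v = 19.39 AU/year = 91912 m/s.
With v perpendicular to r, h = r · v.
h = 2.72422e+10 · 91912 m²/s ≈ 2.504e+15 m²/s.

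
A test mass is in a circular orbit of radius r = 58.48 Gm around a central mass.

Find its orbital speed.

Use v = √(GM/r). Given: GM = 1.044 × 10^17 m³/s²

Convert to SI: r = 58.48 Gm = 5.848e+10 m.
For a circular orbit, gravity supplies the centripetal force, so v = √(GM / r).
v = √(1.044e+17 / 5.848e+10) m/s ≈ 1336 m/s = 1.336 km/s.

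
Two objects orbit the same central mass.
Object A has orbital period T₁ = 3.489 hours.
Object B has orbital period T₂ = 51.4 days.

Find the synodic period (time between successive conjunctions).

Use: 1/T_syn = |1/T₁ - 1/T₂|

Convert to SI: T₁ = 3.489 hours = 12560.4 s; T₂ = 51.4 days = 4.44096e+06 s.
T_syn = |T₁ · T₂ / (T₁ − T₂)|.
T_syn = |12560.4 · 4.44096e+06 / (12560.4 − 4.44096e+06)| s ≈ 1.26e+04 s = 3.499 hours.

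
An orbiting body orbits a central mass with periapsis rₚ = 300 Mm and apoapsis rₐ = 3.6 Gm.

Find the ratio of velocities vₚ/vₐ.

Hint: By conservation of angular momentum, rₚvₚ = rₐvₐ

Convert to SI: rₚ = 300 Mm = 3e+08 m; rₐ = 3.6 Gm = 3.6e+09 m.
Conservation of angular momentum gives rₚvₚ = rₐvₐ, so vₚ/vₐ = rₐ/rₚ.
vₚ/vₐ = 3.6e+09 / 3e+08 ≈ 12.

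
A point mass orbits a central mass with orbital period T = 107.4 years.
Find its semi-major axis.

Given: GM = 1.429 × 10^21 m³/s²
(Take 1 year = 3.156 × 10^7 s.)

Convert to SI: T = 107.4 years = 3.38954e+09 s.
Invert Kepler's third law: a = (GM · T² / (4π²))^(1/3).
Substituting T = 3.38954e+09 s and GM = 1.429e+21 m³/s²:
a = (1.429e+21 · (3.38954e+09)² / (4π²))^(1/3) m
a ≈ 7.464e+12 m = 7.464 Tm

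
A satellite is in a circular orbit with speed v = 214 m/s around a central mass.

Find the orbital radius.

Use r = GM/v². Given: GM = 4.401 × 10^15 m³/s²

For a circular orbit, v² = GM / r, so r = GM / v².
r = 4.401e+15 / (214)² m ≈ 9.61e+10 m = 96.1 Gm.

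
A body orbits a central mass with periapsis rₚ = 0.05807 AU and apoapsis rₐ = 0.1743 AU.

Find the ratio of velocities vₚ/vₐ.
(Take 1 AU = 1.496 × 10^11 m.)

Convert to SI: rₚ = 0.05807 AU = 8.68727e+09 m; rₐ = 0.1743 AU = 2.60753e+10 m.
Conservation of angular momentum gives rₚvₚ = rₐvₐ, so vₚ/vₐ = rₐ/rₚ.
vₚ/vₐ = 2.60753e+10 / 8.68727e+09 ≈ 3.002.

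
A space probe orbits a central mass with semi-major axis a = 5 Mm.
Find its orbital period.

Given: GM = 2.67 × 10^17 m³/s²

Convert to SI: a = 5 Mm = 5e+06 m.
Kepler's third law: T = 2π √(a³ / GM).
Substituting a = 5e+06 m and GM = 2.67e+17 m³/s²:
T = 2π √((5e+06)³ / 2.67e+17) s
T ≈ 136 s = 2.266 minutes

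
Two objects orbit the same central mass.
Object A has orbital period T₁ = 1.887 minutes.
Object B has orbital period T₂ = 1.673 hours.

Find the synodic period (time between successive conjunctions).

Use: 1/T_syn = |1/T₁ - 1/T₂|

Convert to SI: T₁ = 1.887 minutes = 113.22 s; T₂ = 1.673 hours = 6022.8 s.
T_syn = |T₁ · T₂ / (T₁ − T₂)|.
T_syn = |113.22 · 6022.8 / (113.22 − 6022.8)| s ≈ 115.4 s = 1.923 minutes.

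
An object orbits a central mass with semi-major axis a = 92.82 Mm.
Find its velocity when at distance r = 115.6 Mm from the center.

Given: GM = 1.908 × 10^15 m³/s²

Convert to SI: a = 92.82 Mm = 9.282e+07 m; r = 115.6 Mm = 1.156e+08 m.
Vis-viva: v = √(GM · (2/r − 1/a)).
2/r − 1/a = 2/1.156e+08 − 1/9.282e+07 = 6.5275e-09 m⁻¹.
v = √(1.908e+15 · 6.5275e-09) m/s ≈ 3529 m/s = 3.529 km/s.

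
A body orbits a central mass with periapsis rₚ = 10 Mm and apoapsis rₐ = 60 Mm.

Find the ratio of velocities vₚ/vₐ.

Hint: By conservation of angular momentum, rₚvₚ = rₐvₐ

Convert to SI: rₚ = 10 Mm = 1e+07 m; rₐ = 60 Mm = 6e+07 m.
Conservation of angular momentum gives rₚvₚ = rₐvₐ, so vₚ/vₐ = rₐ/rₚ.
vₚ/vₐ = 6e+07 / 1e+07 ≈ 6.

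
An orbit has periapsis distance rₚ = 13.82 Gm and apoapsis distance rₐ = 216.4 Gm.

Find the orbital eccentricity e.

Convert to SI: rₚ = 13.82 Gm = 1.382e+10 m; rₐ = 216.4 Gm = 2.164e+11 m.
e = (rₐ − rₚ) / (rₐ + rₚ).
e = (2.164e+11 − 1.382e+10) / (2.164e+11 + 1.382e+10) = 2.0258e+11 / 2.3022e+11 ≈ 0.8799.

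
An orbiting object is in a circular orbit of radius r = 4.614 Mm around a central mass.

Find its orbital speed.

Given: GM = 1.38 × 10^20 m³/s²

Convert to SI: r = 4.614 Mm = 4.614e+06 m.
For a circular orbit, gravity supplies the centripetal force, so v = √(GM / r).
v = √(1.38e+20 / 4.614e+06) m/s ≈ 5.469e+06 m/s = 5469 km/s.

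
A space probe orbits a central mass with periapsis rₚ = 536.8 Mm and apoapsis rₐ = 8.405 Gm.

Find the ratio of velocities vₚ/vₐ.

Convert to SI: rₚ = 536.8 Mm = 5.368e+08 m; rₐ = 8.405 Gm = 8.405e+09 m.
Conservation of angular momentum gives rₚvₚ = rₐvₐ, so vₚ/vₐ = rₐ/rₚ.
vₚ/vₐ = 8.405e+09 / 5.368e+08 ≈ 15.66.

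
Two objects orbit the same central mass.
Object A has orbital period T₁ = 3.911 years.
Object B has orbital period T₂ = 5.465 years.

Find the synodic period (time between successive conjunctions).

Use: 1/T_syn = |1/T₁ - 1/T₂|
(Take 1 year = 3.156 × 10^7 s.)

Convert to SI: T₁ = 3.911 years = 1.23431e+08 s; T₂ = 5.465 years = 1.72475e+08 s.
T_syn = |T₁ · T₂ / (T₁ − T₂)|.
T_syn = |1.23431e+08 · 1.72475e+08 / (1.23431e+08 − 1.72475e+08)| s ≈ 4.341e+08 s = 13.75 years.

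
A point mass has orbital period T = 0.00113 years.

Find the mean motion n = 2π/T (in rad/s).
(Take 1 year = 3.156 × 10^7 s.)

Convert to SI: T = 0.00113 years = 35662.8 s.
n = 2π / T.
n = 2π / 35662.8 s ≈ 0.0001762 rad/s.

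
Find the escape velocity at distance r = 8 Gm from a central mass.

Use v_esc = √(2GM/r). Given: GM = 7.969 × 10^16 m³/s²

Convert to SI: r = 8 Gm = 8e+09 m.
Escape velocity comes from setting total energy to zero: ½v² − GM/r = 0 ⇒ v_esc = √(2GM / r).
v_esc = √(2 · 7.969e+16 / 8e+09) m/s ≈ 4463 m/s = 4.463 km/s.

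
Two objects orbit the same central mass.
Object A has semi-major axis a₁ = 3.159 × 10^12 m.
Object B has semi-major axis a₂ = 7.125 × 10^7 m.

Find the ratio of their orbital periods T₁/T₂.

From Kepler's third law, (T₁/T₂)² = (a₁/a₂)³, so T₁/T₂ = (a₁/a₂)^(3/2).
a₁/a₂ = 3.159e+12 / 7.125e+07 = 44336.8.
T₁/T₂ = (44336.8)^(3/2) ≈ 9.336e+06.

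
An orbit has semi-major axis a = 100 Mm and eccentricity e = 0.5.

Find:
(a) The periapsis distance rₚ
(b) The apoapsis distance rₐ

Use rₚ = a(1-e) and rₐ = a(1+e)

Convert to SI: a = 100 Mm = 1e+08 m.
(a) rₚ = a(1 − e) = 1e+08 · (1 − 0.5) = 1e+08 · 0.5 ≈ 5e+07 m = 50 Mm.
(b) rₐ = a(1 + e) = 1e+08 · (1 + 0.5) = 1e+08 · 1.5 ≈ 1.5e+08 m = 150 Mm.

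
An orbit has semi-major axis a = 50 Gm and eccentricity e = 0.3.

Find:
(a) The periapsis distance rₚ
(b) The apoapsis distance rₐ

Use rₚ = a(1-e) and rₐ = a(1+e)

Convert to SI: a = 50 Gm = 5e+10 m.
(a) rₚ = a(1 − e) = 5e+10 · (1 − 0.3) = 5e+10 · 0.7 ≈ 3.5e+10 m = 35 Gm.
(b) rₐ = a(1 + e) = 5e+10 · (1 + 0.3) = 5e+10 · 1.3 ≈ 6.5e+10 m = 65 Gm.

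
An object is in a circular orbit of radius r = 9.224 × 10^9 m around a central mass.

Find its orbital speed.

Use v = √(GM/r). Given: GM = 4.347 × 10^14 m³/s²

For a circular orbit, gravity supplies the centripetal force, so v = √(GM / r).
v = √(4.347e+14 / 9.224e+09) m/s ≈ 217.1 m/s = 217.1 m/s.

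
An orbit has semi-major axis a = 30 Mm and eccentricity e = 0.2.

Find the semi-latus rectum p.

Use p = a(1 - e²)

Convert to SI: a = 30 Mm = 3e+07 m.
p = a (1 − e²).
p = 3e+07 · (1 − (0.2)²) = 3e+07 · 0.96 ≈ 2.88e+07 m = 28.8 Mm.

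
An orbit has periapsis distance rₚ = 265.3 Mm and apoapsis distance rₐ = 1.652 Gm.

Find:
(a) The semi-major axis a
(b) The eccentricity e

Convert to SI: rₚ = 265.3 Mm = 2.653e+08 m; rₐ = 1.652 Gm = 1.652e+09 m.
(a) a = (rₚ + rₐ) / 2 = (2.653e+08 + 1.652e+09) / 2 ≈ 9.586e+08 m = 958.6 Mm.
(b) e = (rₐ − rₚ) / (rₐ + rₚ) = (1.652e+09 − 2.653e+08) / (1.652e+09 + 2.653e+08) ≈ 0.7233.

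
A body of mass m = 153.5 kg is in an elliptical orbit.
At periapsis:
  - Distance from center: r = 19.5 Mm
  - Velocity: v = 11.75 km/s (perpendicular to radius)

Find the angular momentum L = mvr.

Convert to SI: r = 19.5 Mm = 1.95e+07 m; v = 11.75 km/s = 11750 m/s.
Since v is perpendicular to r, L = m · v · r.
L = 153.5 · 11750 · 1.95e+07 kg·m²/s ≈ 3.517e+13 kg·m²/s.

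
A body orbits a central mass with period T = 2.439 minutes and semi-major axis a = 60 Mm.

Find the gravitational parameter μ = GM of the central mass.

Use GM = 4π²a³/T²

Convert to SI: T = 2.439 minutes = 146.34 s; a = 60 Mm = 6e+07 m.
GM = 4π² · a³ / T².
GM = 4π² · (6e+07)³ / (146.34)² m³/s² ≈ 3.982e+20 m³/s² = 3.982 × 10^20 m³/s².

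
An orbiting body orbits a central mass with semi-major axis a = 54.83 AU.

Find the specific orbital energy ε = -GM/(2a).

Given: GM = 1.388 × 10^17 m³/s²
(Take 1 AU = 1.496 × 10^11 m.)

Convert to SI: a = 54.83 AU = 8.20257e+12 m.
ε = −GM / (2a).
ε = −1.388e+17 / (2 · 8.20257e+12) J/kg ≈ -8461 J/kg = -8.461 kJ/kg.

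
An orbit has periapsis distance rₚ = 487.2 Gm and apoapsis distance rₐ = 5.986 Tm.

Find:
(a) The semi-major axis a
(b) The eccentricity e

Convert to SI: rₚ = 487.2 Gm = 4.872e+11 m; rₐ = 5.986 Tm = 5.986e+12 m.
(a) a = (rₚ + rₐ) / 2 = (4.872e+11 + 5.986e+12) / 2 ≈ 3.237e+12 m = 3.237 Tm.
(b) e = (rₐ − rₚ) / (rₐ + rₚ) = (5.986e+12 − 4.872e+11) / (5.986e+12 + 4.872e+11) ≈ 0.8495.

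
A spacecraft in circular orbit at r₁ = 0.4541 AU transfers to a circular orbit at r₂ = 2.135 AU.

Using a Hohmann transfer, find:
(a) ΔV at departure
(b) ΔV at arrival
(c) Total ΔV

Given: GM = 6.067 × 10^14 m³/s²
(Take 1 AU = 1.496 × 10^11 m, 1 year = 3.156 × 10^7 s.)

Convert to SI: r₁ = 0.4541 AU = 6.79334e+10 m; r₂ = 2.135 AU = 3.19396e+11 m.
Transfer semi-major axis: a_t = (r₁ + r₂)/2 = (6.79334e+10 + 3.19396e+11)/2 = 1.93665e+11 m.
Circular speeds: v₁ = √(GM/r₁) = 94.503 m/s, v₂ = √(GM/r₂) = 43.5835 m/s.
Transfer speeds (vis-viva v² = GM(2/r − 1/a_t)): v₁ᵗ = 121.363 m/s, v₂ᵗ = 25.813 m/s.
(a) ΔV₁ = |v₁ᵗ − v₁| ≈ 26.86 m/s = 0.005666 AU/year.
(b) ΔV₂ = |v₂ − v₂ᵗ| ≈ 17.77 m/s = 0.003749 AU/year.
(c) ΔV_total = ΔV₁ + ΔV₂ ≈ 44.63 m/s = 0.009415 AU/year.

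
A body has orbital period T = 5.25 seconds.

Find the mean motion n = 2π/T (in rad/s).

n = 2π / T.
n = 2π / 5.25 s ≈ 1.197 rad/s.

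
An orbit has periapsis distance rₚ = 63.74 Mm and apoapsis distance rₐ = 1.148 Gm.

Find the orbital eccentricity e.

Convert to SI: rₚ = 63.74 Mm = 6.374e+07 m; rₐ = 1.148 Gm = 1.148e+09 m.
e = (rₐ − rₚ) / (rₐ + rₚ).
e = (1.148e+09 − 6.374e+07) / (1.148e+09 + 6.374e+07) = 1.08426e+09 / 1.21174e+09 ≈ 0.8948.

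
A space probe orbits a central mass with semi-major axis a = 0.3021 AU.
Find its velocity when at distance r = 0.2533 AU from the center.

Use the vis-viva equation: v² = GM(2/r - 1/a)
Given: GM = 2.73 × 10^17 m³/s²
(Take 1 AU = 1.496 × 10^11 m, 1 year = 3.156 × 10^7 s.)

Convert to SI: a = 0.3021 AU = 4.51942e+10 m; r = 0.2533 AU = 3.78937e+10 m.
Vis-viva: v = √(GM · (2/r − 1/a)).
2/r − 1/a = 2/3.78937e+10 − 1/4.51942e+10 = 3.06525e-11 m⁻¹.
v = √(2.73e+17 · 3.06525e-11) m/s ≈ 2893 m/s = 0.6103 AU/year.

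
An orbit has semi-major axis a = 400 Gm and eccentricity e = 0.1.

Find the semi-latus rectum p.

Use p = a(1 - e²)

Convert to SI: a = 400 Gm = 4e+11 m.
p = a (1 − e²).
p = 4e+11 · (1 − (0.1)²) = 4e+11 · 0.99 ≈ 3.96e+11 m = 396 Gm.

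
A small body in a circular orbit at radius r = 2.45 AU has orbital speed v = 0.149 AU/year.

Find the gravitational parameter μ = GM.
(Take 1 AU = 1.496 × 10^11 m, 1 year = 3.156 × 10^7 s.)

Convert to SI: r = 2.45 AU = 3.6652e+11 m; v = 0.149 AU/year = 706.286 m/s.
For a circular orbit v² = GM/r, so GM = v² · r.
GM = (706.286)² · 3.6652e+11 m³/s² ≈ 1.828e+17 m³/s² = 1.828 × 10^17 m³/s².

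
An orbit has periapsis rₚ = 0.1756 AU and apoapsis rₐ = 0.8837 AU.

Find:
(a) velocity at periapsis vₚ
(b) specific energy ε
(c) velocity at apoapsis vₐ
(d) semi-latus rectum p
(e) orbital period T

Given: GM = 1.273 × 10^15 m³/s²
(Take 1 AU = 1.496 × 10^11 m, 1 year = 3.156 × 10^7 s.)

Convert to SI: rₚ = 0.1756 AU = 2.62698e+10 m; rₐ = 0.8837 AU = 1.32202e+11 m.
(a) With a = (rₚ + rₐ)/2 = 7.92356e+10 m, vₚ = √(GM (2/rₚ − 1/a)) = √(1.273e+15 · (2/2.62698e+10 − 1/7.92356e+10)) m/s ≈ 284.3 m/s
(b) With a = (rₚ + rₐ)/2 = 7.92356e+10 m, ε = −GM/(2a) = −1.273e+15/(2 · 7.92356e+10) J/kg ≈ -8033 J/kg
(c) With a = (rₚ + rₐ)/2 = 7.92356e+10 m, vₐ = √(GM (2/rₐ − 1/a)) = √(1.273e+15 · (2/1.32202e+11 − 1/7.92356e+10)) m/s ≈ 56.5 m/s
(d) From a = (rₚ + rₐ)/2 = 7.92356e+10 m and e = (rₐ − rₚ)/(rₐ + rₚ) = 0.66846, p = a(1 − e²) = 7.92356e+10 · (1 − (0.66846)²) ≈ 4.383e+10 m
(e) With a = (rₚ + rₐ)/2 = 7.92356e+10 m, T = 2π √(a³/GM) = 2π √((7.92356e+10)³/1.273e+15) s ≈ 3.928e+09 s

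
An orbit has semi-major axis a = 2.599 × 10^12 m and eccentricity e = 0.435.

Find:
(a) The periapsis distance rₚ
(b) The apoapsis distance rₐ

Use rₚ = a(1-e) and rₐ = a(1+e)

(a) rₚ = a(1 − e) = 2.599e+12 · (1 − 0.435) = 2.599e+12 · 0.565 ≈ 1.468e+12 m = 1.468 × 10^12 m.
(b) rₐ = a(1 + e) = 2.599e+12 · (1 + 0.435) = 2.599e+12 · 1.435 ≈ 3.73e+12 m = 3.73 × 10^12 m.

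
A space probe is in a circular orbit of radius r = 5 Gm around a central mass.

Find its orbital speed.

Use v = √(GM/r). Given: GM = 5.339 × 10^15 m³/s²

Convert to SI: r = 5 Gm = 5e+09 m.
For a circular orbit, gravity supplies the centripetal force, so v = √(GM / r).
v = √(5.339e+15 / 5e+09) m/s ≈ 1033 m/s = 1.033 km/s.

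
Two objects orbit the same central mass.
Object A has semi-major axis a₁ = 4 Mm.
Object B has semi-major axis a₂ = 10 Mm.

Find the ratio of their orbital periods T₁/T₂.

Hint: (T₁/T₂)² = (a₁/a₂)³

Convert to SI: a₁ = 4 Mm = 4e+06 m; a₂ = 10 Mm = 1e+07 m.
From Kepler's third law, (T₁/T₂)² = (a₁/a₂)³, so T₁/T₂ = (a₁/a₂)^(3/2).
a₁/a₂ = 4e+06 / 1e+07 = 0.4.
T₁/T₂ = (0.4)^(3/2) ≈ 0.253.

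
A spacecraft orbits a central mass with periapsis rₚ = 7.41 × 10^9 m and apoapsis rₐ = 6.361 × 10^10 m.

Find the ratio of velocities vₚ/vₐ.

Conservation of angular momentum gives rₚvₚ = rₐvₐ, so vₚ/vₐ = rₐ/rₚ.
vₚ/vₐ = 6.361e+10 / 7.41e+09 ≈ 8.584.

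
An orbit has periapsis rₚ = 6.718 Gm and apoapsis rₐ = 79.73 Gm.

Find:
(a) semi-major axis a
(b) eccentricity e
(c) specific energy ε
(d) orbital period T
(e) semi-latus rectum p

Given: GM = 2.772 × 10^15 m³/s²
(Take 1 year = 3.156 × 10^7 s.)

Convert to SI: rₚ = 6.718 Gm = 6.718e+09 m; rₐ = 79.73 Gm = 7.973e+10 m.
(a) a = (rₚ + rₐ)/2 = (6.718e+09 + 7.973e+10)/2 ≈ 4.322e+10 m
(b) e = (rₐ − rₚ)/(rₐ + rₚ) = (7.973e+10 − 6.718e+09)/(7.973e+10 + 6.718e+09) ≈ 0.8446
(c) With a = (rₚ + rₐ)/2 = 4.3224e+10 m, ε = −GM/(2a) = −2.772e+15/(2 · 4.3224e+10) J/kg ≈ -3.207e+04 J/kg
(d) With a = (rₚ + rₐ)/2 = 4.3224e+10 m, T = 2π √(a³/GM) = 2π √((4.3224e+10)³/2.772e+15) s ≈ 1.072e+09 s
(e) From a = (rₚ + rₐ)/2 = 4.3224e+10 m and e = (rₐ − rₚ)/(rₐ + rₚ) = 0.844577, p = a(1 − e²) = 4.3224e+10 · (1 − (0.844577)²) ≈ 1.239e+10 m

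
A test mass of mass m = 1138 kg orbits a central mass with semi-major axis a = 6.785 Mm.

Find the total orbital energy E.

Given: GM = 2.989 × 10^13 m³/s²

Convert to SI: a = 6.785 Mm = 6.785e+06 m.
E = −GMm / (2a).
E = −2.989e+13 · 1138 / (2 · 6.785e+06) J ≈ -2.507e+09 J = -2.507 GJ.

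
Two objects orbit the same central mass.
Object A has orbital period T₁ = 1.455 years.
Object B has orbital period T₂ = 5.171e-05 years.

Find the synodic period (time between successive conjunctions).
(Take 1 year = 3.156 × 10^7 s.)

Convert to SI: T₁ = 1.455 years = 4.59198e+07 s; T₂ = 5.171e-05 years = 1631.97 s.
T_syn = |T₁ · T₂ / (T₁ − T₂)|.
T_syn = |4.59198e+07 · 1631.97 / (4.59198e+07 − 1631.97)| s ≈ 1632 s = 5.171e-05 years.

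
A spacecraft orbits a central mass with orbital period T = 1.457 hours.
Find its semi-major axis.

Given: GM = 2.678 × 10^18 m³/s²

Convert to SI: T = 1.457 hours = 5245.2 s.
Invert Kepler's third law: a = (GM · T² / (4π²))^(1/3).
Substituting T = 5245.2 s and GM = 2.678e+18 m³/s²:
a = (2.678e+18 · (5245.2)² / (4π²))^(1/3) m
a ≈ 1.231e+08 m = 123.1 Mm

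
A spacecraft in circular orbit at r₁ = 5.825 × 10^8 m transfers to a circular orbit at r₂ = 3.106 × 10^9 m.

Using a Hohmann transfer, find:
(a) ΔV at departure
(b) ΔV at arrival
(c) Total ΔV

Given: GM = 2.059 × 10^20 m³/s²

Transfer semi-major axis: a_t = (r₁ + r₂)/2 = (5.825e+08 + 3.106e+09)/2 = 1.84425e+09 m.
Circular speeds: v₁ = √(GM/r₁) = 594539 m/s, v₂ = √(GM/r₂) = 257470 m/s.
Transfer speeds (vis-viva v² = GM(2/r − 1/a_t)): v₁ᵗ = 771562 m/s, v₂ᵗ = 144699 m/s.
(a) ΔV₁ = |v₁ᵗ − v₁| ≈ 1.77e+05 m/s = 177 km/s.
(b) ΔV₂ = |v₂ − v₂ᵗ| ≈ 1.128e+05 m/s = 112.8 km/s.
(c) ΔV_total = ΔV₁ + ΔV₂ ≈ 2.898e+05 m/s = 289.8 km/s.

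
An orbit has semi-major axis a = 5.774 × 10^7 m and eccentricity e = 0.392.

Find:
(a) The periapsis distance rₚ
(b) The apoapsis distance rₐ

(a) rₚ = a(1 − e) = 5.774e+07 · (1 − 0.392) = 5.774e+07 · 0.608 ≈ 3.511e+07 m = 3.511 × 10^7 m.
(b) rₐ = a(1 + e) = 5.774e+07 · (1 + 0.392) = 5.774e+07 · 1.392 ≈ 8.037e+07 m = 8.037 × 10^7 m.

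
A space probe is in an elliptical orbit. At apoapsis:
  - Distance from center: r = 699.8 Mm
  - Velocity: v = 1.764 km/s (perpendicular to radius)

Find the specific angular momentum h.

Convert to SI: r = 699.8 Mm = 6.998e+08 m; v = 1.764 km/s = 1764 m/s.
With v perpendicular to r, h = r · v.
h = 6.998e+08 · 1764 m²/s ≈ 1.234e+12 m²/s.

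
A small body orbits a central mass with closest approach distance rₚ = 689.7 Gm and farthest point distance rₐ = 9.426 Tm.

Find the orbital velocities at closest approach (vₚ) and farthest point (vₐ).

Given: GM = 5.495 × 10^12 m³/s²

Convert to SI: rₚ = 689.7 Gm = 6.897e+11 m; rₐ = 9.426 Tm = 9.426e+12 m.
Use the vis-viva equation v² = GM(2/r − 1/a) with a = (rₚ + rₐ)/2 = (6.897e+11 + 9.426e+12)/2 = 5.05785e+12 m.
vₚ = √(GM · (2/rₚ − 1/a)) = √(5.495e+12 · (2/6.897e+11 − 1/5.05785e+12)) m/s ≈ 3.853 m/s = 3.853 m/s.
vₐ = √(GM · (2/rₐ − 1/a)) = √(5.495e+12 · (2/9.426e+12 − 1/5.05785e+12)) m/s ≈ 0.2819 m/s = 0.2819 m/s.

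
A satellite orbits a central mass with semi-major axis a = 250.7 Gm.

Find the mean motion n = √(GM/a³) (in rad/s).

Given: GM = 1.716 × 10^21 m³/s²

Convert to SI: a = 250.7 Gm = 2.507e+11 m.
n = √(GM / a³).
n = √(1.716e+21 / (2.507e+11)³) rad/s ≈ 3.3e-07 rad/s.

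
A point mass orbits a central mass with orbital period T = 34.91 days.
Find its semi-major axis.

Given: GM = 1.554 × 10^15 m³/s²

Convert to SI: T = 34.91 days = 3.01622e+06 s.
Invert Kepler's third law: a = (GM · T² / (4π²))^(1/3).
Substituting T = 3.01622e+06 s and GM = 1.554e+15 m³/s²:
a = (1.554e+15 · (3.01622e+06)² / (4π²))^(1/3) m
a ≈ 7.101e+08 m = 710.1 Mm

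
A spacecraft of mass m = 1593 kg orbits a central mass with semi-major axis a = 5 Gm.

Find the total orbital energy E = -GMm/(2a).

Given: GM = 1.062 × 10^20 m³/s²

Convert to SI: a = 5 Gm = 5e+09 m.
E = −GMm / (2a).
E = −1.062e+20 · 1593 / (2 · 5e+09) J ≈ -1.692e+13 J = -16.92 TJ.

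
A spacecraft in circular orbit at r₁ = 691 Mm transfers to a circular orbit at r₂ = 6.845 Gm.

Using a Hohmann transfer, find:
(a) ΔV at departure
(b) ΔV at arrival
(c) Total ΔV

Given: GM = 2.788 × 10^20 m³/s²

Convert to SI: r₁ = 691 Mm = 6.91e+08 m; r₂ = 6.845 Gm = 6.845e+09 m.
Transfer semi-major axis: a_t = (r₁ + r₂)/2 = (6.91e+08 + 6.845e+09)/2 = 3.768e+09 m.
Circular speeds: v₁ = √(GM/r₁) = 635195 m/s, v₂ = √(GM/r₂) = 201818 m/s.
Transfer speeds (vis-viva v² = GM(2/r − 1/a_t)): v₁ᵗ = 856128 m/s, v₂ᵗ = 86425.8 m/s.
(a) ΔV₁ = |v₁ᵗ − v₁| ≈ 2.209e+05 m/s = 220.9 km/s.
(b) ΔV₂ = |v₂ − v₂ᵗ| ≈ 1.154e+05 m/s = 115.4 km/s.
(c) ΔV_total = ΔV₁ + ΔV₂ ≈ 3.363e+05 m/s = 336.3 km/s.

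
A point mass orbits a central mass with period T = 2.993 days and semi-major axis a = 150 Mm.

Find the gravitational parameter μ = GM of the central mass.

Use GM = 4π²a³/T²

Convert to SI: T = 2.993 days = 258595 s; a = 150 Mm = 1.5e+08 m.
GM = 4π² · a³ / T².
GM = 4π² · (1.5e+08)³ / (258595)² m³/s² ≈ 1.992e+15 m³/s² = 1.992 × 10^15 m³/s².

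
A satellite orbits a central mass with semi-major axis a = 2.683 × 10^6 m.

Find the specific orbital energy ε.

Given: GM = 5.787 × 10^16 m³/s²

ε = −GM / (2a).
ε = −5.787e+16 / (2 · 2.683e+06) J/kg ≈ -1.078e+10 J/kg = -10.78 GJ/kg.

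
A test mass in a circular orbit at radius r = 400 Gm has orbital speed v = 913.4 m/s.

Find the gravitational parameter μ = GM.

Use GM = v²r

Convert to SI: r = 400 Gm = 4e+11 m.
For a circular orbit v² = GM/r, so GM = v² · r.
GM = (913.4)² · 4e+11 m³/s² ≈ 3.337e+17 m³/s² = 3.337 × 10^17 m³/s².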